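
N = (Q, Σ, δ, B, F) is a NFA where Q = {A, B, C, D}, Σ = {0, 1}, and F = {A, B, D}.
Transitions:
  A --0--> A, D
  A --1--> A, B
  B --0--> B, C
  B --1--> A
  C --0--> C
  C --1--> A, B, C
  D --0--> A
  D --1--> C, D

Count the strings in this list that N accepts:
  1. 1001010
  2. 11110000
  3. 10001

1001010: accepted
11110000: accepted
10001: accepted

3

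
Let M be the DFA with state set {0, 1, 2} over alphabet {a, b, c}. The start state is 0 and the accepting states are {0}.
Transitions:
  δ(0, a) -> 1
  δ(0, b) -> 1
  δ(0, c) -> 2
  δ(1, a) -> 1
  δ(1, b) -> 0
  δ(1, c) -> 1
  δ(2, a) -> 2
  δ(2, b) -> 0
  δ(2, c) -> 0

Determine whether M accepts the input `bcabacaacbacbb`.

rejected

0 --b--> 1
1 --c--> 1
1 --a--> 1
1 --b--> 0
0 --a--> 1
1 --c--> 1
1 --a--> 1
1 --a--> 1
1 --c--> 1
1 --b--> 0
0 --a--> 1
1 --c--> 1
1 --b--> 0
0 --b--> 1
End in state 1, which is not an accepting state.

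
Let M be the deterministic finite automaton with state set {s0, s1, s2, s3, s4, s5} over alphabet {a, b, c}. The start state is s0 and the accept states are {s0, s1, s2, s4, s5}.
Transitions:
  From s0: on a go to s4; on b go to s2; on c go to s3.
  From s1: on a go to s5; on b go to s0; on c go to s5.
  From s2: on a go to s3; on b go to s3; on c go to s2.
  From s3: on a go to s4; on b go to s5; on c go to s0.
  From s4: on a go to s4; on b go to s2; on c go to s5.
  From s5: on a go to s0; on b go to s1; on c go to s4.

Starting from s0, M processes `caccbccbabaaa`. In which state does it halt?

s4

s0 --c--> s3
s3 --a--> s4
s4 --c--> s5
s5 --c--> s4
s4 --b--> s2
s2 --c--> s2
s2 --c--> s2
s2 --b--> s3
s3 --a--> s4
s4 --b--> s2
s2 --a--> s3
s3 --a--> s4
s4 --a--> s4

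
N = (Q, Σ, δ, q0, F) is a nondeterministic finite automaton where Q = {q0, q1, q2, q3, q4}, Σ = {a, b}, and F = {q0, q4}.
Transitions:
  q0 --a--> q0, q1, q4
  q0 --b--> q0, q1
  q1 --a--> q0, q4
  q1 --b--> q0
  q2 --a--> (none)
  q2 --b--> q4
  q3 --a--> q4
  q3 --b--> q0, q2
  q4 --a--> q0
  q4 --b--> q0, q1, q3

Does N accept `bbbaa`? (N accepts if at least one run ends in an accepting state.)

Start: {q0}
read b: {q0, q1}
read b: {q0, q1}
read b: {q0, q1}
read a: {q0, q1, q4}
read a: {q0, q1, q4}
Reachable ∩ accepting = {q0, q4} — nonempty.

accepted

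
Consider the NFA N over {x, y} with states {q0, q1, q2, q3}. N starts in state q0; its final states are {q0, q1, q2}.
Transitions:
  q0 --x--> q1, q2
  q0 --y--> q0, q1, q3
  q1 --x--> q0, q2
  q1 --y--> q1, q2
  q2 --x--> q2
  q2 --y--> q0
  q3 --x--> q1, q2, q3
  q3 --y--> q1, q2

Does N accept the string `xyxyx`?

accepted

Start: {q0}
read x: {q1, q2}
read y: {q0, q1, q2}
read x: {q0, q1, q2}
read y: {q0, q1, q2, q3}
read x: {q0, q1, q2, q3}
Reachable ∩ accepting = {q0, q1, q2} — nonempty.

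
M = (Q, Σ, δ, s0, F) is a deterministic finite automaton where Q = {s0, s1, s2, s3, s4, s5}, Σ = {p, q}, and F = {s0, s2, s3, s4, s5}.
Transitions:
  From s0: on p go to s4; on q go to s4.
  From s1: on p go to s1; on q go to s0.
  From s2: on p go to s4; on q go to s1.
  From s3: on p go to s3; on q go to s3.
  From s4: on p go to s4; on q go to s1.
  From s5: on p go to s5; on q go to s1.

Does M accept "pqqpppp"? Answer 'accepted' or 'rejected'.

s0 --p--> s4
s4 --q--> s1
s1 --q--> s0
s0 --p--> s4
s4 --p--> s4
s4 --p--> s4
s4 --p--> s4
End in state s4, which is an accepting state.

accepted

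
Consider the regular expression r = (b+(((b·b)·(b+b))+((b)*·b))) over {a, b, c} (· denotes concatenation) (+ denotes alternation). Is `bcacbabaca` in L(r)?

Neither b nor (((b·b)·(b+b))+((b)*·b)) matches bcacbabaca.

no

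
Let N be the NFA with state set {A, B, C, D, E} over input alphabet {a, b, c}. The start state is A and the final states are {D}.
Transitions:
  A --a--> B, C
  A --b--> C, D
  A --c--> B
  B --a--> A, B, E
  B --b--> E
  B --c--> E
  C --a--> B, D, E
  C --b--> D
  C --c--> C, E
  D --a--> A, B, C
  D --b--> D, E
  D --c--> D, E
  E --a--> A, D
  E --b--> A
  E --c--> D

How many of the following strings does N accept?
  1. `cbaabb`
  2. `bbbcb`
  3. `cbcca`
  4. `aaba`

4

`cbaabb`: accepted
`bbbcb`: accepted
`cbcca`: accepted
`aaba`: accepted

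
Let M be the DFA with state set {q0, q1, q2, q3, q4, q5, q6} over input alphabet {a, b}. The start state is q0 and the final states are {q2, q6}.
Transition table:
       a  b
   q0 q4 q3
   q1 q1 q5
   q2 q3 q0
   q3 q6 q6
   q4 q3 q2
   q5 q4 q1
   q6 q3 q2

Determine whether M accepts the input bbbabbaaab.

accepted

q0 --b--> q3
q3 --b--> q6
q6 --b--> q2
q2 --a--> q3
q3 --b--> q6
q6 --b--> q2
q2 --a--> q3
q3 --a--> q6
q6 --a--> q3
q3 --b--> q6
End in state q6, which is an accepting state.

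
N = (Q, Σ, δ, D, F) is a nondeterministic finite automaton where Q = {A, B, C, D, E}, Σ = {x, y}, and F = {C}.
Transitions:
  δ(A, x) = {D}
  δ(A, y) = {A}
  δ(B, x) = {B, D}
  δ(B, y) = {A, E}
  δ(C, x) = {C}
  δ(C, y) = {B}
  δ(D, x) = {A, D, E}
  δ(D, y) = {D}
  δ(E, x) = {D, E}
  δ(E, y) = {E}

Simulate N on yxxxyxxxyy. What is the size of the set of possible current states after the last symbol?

Start: {D}
read y: {D}
read x: {A, D, E}
read x: {A, D, E}
read x: {A, D, E}
read y: {A, D, E}
read x: {A, D, E}
read x: {A, D, E}
read x: {A, D, E}
read y: {A, D, E}
read y: {A, D, E}
Final reachable set {A, D, E} has 3 states.

3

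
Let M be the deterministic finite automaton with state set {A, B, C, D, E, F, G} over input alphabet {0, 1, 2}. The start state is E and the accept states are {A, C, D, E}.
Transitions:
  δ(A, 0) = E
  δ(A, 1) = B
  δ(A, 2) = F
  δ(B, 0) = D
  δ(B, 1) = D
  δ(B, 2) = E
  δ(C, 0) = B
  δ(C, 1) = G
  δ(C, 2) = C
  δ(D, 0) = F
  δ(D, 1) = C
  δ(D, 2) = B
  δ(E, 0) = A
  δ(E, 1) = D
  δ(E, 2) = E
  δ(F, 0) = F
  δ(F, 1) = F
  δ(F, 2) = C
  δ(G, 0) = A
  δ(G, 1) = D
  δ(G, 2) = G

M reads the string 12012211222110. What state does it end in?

B

E --1--> D
D --2--> B
B --0--> D
D --1--> C
C --2--> C
C --2--> C
C --1--> G
G --1--> D
D --2--> B
B --2--> E
E --2--> E
E --1--> D
D --1--> C
C --0--> B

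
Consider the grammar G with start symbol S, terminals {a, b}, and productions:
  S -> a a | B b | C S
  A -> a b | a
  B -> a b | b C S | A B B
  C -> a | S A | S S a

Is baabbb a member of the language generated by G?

S ⇒ Bb ⇒ bCSb ⇒ baSb ⇒ baBbb ⇒ baabbb

yes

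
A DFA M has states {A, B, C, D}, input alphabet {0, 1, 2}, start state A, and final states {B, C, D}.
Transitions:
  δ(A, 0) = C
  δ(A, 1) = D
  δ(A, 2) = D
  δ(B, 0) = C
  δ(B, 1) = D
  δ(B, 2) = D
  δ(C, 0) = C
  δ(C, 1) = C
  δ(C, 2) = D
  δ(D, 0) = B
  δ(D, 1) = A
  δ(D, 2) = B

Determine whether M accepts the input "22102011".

rejected

A --2--> D
D --2--> B
B --1--> D
D --0--> B
B --2--> D
D --0--> B
B --1--> D
D --1--> A
End in state A, which is not an accepting state.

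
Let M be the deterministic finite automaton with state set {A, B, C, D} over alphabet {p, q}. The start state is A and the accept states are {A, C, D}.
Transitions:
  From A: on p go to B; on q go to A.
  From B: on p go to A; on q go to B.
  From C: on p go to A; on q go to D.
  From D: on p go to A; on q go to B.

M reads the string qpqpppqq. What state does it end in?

A

A --q--> A
A --p--> B
B --q--> B
B --p--> A
A --p--> B
B --p--> A
A --q--> A
A --q--> A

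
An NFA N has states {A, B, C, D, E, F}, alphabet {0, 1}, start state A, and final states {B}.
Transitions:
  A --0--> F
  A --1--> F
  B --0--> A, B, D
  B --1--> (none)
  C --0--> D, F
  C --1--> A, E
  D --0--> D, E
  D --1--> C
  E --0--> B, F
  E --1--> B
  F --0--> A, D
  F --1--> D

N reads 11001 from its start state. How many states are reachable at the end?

Start: {A}
read 1: {F}
read 1: {D}
read 0: {D, E}
read 0: {B, D, E, F}
read 1: {B, C, D}
Final reachable set {B, C, D} has 3 states.

3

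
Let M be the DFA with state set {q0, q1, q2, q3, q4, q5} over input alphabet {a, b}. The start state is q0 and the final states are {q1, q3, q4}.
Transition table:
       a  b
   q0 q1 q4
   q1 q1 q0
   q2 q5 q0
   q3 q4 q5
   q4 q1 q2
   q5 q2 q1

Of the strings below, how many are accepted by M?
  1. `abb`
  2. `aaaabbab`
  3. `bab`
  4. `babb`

`abb`: accepted
`aaaabbab`: rejected
`bab`: rejected
`babb`: accepted

2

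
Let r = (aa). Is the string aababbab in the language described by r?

no

No split of aababbab into u·v has a matching u and a matching v.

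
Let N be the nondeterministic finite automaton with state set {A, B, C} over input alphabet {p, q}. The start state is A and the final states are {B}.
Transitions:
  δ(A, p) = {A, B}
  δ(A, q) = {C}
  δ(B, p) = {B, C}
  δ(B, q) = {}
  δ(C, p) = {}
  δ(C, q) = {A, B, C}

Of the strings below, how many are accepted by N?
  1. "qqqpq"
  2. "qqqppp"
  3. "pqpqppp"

"qqqpq": accepted
"qqqppp": accepted
"pqpqppp": rejected

2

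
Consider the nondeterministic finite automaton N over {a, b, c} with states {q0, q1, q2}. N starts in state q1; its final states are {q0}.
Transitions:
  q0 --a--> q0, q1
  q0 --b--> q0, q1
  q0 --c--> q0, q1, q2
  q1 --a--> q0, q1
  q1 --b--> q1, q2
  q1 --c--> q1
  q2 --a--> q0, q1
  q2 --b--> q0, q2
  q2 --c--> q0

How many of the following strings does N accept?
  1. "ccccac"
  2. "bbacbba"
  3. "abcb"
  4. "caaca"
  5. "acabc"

5

"ccccac": accepted
"bbacbba": accepted
"abcb": accepted
"caaca": accepted
"acabc": accepted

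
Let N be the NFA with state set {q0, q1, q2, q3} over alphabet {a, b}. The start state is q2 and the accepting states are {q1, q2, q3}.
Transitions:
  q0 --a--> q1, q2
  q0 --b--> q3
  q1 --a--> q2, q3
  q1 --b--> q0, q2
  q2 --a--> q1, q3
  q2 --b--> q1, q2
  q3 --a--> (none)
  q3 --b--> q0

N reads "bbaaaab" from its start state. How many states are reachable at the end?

Start: {q2}
read b: {q1, q2}
read b: {q0, q1, q2}
read a: {q1, q2, q3}
read a: {q1, q2, q3}
read a: {q1, q2, q3}
read a: {q1, q2, q3}
read b: {q0, q1, q2}
Final reachable set {q0, q1, q2} has 3 states.

3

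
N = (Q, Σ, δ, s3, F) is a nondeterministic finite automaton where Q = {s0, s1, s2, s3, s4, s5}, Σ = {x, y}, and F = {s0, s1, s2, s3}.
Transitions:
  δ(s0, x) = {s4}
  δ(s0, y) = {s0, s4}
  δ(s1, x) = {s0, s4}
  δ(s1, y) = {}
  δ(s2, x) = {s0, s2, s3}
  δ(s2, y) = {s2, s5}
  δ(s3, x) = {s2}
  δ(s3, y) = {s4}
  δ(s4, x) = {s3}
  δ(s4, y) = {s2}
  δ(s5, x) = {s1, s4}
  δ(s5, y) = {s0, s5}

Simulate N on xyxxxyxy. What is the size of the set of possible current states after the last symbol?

4

Start: {s3}
read x: {s2}
read y: {s2, s5}
read x: {s0, s1, s2, s3, s4}
read x: {s0, s2, s3, s4}
read x: {s0, s2, s3, s4}
read y: {s0, s2, s4, s5}
read x: {s0, s1, s2, s3, s4}
read y: {s0, s2, s4, s5}
Final reachable set {s0, s2, s4, s5} has 4 states.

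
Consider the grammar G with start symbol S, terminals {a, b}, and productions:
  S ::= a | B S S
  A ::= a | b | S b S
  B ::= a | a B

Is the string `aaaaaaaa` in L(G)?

S ⇒ BSS ⇒ aBSS ⇒ aaSS ⇒ aaaS ⇒ aaaBSS ⇒ aaaaBSS ⇒ aaaaaBSS ⇒ aaaaaaSS ⇒ aaaaaaaS ⇒ aaaaaaaa

yes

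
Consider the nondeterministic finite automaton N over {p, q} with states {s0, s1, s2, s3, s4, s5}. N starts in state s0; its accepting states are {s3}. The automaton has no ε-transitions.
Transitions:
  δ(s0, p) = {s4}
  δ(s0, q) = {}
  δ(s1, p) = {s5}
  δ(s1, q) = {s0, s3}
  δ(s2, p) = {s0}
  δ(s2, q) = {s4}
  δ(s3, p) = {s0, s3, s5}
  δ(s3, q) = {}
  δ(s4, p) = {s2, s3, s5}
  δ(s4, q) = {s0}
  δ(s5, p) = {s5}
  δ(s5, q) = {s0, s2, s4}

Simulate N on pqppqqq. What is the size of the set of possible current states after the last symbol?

Start: {s0}
read p: {s4}
read q: {s0}
read p: {s4}
read p: {s2, s3, s5}
read q: {s0, s2, s4}
read q: {s0, s4}
read q: {s0}
Final reachable set {s0} has 1 state.

1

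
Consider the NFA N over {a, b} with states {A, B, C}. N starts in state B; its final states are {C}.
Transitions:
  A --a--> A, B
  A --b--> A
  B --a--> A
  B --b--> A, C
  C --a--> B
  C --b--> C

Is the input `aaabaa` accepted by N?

rejected

Start: {B}
read a: {A}
read a: {A, B}
read a: {A, B}
read b: {A, C}
read a: {A, B}
read a: {A, B}
Reachable ∩ accepting = {} — empty.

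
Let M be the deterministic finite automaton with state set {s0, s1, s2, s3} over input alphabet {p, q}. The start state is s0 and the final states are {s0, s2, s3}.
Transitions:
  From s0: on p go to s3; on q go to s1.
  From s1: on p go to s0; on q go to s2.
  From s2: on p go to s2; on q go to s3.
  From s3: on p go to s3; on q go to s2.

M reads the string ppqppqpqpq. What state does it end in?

s0 --p--> s3
s3 --p--> s3
s3 --q--> s2
s2 --p--> s2
s2 --p--> s2
s2 --q--> s3
s3 --p--> s3
s3 --q--> s2
s2 --p--> s2
s2 --q--> s3

s3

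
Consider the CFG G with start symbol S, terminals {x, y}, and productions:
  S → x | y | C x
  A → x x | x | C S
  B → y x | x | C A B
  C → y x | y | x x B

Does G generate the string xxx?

no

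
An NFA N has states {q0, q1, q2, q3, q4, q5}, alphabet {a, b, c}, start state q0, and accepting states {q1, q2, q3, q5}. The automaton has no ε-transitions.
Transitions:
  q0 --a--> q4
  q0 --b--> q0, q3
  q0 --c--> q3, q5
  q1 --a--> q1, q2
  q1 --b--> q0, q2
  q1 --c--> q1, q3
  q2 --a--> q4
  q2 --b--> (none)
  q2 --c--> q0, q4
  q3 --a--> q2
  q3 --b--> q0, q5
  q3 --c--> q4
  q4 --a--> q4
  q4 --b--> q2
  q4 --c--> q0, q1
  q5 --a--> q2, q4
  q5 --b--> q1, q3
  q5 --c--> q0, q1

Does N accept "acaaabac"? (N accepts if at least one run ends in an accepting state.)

accepted

Start: {q0}
read a: {q4}
read c: {q0, q1}
read a: {q1, q2, q4}
read a: {q1, q2, q4}
read a: {q1, q2, q4}
read b: {q0, q2}
read a: {q4}
read c: {q0, q1}
Reachable ∩ accepting = {q1} — nonempty.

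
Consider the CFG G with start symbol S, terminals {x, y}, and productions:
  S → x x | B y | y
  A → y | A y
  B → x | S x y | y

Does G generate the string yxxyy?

no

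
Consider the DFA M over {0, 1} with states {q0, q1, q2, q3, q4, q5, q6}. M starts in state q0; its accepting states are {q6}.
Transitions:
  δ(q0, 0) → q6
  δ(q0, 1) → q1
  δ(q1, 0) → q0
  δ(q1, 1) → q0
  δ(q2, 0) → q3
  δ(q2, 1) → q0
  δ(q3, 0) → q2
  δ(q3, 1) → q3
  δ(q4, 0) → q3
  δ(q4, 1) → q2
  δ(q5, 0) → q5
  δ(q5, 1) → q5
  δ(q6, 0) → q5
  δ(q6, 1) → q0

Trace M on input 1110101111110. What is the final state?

q6

q0 --1--> q1
q1 --1--> q0
q0 --1--> q1
q1 --0--> q0
q0 --1--> q1
q1 --0--> q0
q0 --1--> q1
q1 --1--> q0
q0 --1--> q1
q1 --1--> q0
q0 --1--> q1
q1 --1--> q0
q0 --0--> q6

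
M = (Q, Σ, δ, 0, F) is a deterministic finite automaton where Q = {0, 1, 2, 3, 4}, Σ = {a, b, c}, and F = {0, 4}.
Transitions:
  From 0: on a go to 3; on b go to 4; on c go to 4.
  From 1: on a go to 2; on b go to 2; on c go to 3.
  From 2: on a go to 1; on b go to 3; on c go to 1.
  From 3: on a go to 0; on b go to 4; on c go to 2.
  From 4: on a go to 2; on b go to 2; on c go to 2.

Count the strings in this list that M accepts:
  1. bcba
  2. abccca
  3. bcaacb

2

bcba: accepted
abccca: accepted
bcaacb: rejected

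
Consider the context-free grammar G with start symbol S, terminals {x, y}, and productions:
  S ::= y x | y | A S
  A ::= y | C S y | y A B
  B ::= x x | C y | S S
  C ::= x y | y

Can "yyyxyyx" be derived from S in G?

yes

S ⇒ AS ⇒ yABS ⇒ yyBS ⇒ yySSS ⇒ yyyxSS ⇒ yyyxyS ⇒ yyyxyyx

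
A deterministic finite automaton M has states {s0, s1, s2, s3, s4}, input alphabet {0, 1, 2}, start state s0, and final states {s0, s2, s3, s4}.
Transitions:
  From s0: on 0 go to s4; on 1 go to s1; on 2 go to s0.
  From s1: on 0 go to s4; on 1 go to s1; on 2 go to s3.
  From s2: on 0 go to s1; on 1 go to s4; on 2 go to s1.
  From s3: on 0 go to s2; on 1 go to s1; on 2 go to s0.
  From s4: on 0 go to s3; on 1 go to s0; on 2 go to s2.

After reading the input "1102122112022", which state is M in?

s0 --1--> s1
s1 --1--> s1
s1 --0--> s4
s4 --2--> s2
s2 --1--> s4
s4 --2--> s2
s2 --2--> s1
s1 --1--> s1
s1 --1--> s1
s1 --2--> s3
s3 --0--> s2
s2 --2--> s1
s1 --2--> s3

s3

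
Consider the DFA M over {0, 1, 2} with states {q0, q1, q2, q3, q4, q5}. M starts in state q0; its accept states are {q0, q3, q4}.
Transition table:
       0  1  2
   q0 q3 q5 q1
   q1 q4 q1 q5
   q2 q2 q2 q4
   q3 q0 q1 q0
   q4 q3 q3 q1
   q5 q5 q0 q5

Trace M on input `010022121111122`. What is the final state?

q0 --0--> q3
q3 --1--> q1
q1 --0--> q4
q4 --0--> q3
q3 --2--> q0
q0 --2--> q1
q1 --1--> q1
q1 --2--> q5
q5 --1--> q0
q0 --1--> q5
q5 --1--> q0
q0 --1--> q5
q5 --1--> q0
q0 --2--> q1
q1 --2--> q5

q5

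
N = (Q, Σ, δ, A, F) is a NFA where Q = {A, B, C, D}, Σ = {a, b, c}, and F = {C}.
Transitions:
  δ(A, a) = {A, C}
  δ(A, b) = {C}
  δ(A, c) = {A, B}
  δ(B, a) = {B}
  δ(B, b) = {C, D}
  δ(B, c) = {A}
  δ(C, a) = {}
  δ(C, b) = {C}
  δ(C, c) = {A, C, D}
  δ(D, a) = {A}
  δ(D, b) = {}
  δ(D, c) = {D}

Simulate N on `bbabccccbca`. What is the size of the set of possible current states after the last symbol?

Start: {A}
read b: {C}
read b: {C}
read a: {}
The reachable set is empty and stays empty for the remaining 8 symbols.
Final reachable set {} has 0 states.

0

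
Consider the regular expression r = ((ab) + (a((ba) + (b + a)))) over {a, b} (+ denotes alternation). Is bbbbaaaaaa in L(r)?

Neither (ab) nor (a((ba)+(b+a))) matches bbbbaaaaaa.

no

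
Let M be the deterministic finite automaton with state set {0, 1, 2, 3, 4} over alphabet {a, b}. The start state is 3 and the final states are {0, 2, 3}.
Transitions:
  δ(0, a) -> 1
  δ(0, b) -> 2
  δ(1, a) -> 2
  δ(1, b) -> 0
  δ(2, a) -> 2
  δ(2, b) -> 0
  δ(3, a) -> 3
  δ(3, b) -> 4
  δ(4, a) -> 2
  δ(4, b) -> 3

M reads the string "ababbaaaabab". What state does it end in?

3 --a--> 3
3 --b--> 4
4 --a--> 2
2 --b--> 0
0 --b--> 2
2 --a--> 2
2 --a--> 2
2 --a--> 2
2 --a--> 2
2 --b--> 0
0 --a--> 1
1 --b--> 0

0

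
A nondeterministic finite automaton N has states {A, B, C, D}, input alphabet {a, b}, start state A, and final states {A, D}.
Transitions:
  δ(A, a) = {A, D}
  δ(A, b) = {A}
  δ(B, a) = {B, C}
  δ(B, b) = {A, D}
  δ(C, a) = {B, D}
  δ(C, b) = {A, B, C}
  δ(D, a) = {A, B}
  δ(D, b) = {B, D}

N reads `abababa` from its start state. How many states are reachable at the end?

Start: {A}
read a: {A, D}
read b: {A, B, D}
read a: {A, B, C, D}
read b: {A, B, C, D}
read a: {A, B, C, D}
read b: {A, B, C, D}
read a: {A, B, C, D}
Final reachable set {A, B, C, D} has 4 states.

4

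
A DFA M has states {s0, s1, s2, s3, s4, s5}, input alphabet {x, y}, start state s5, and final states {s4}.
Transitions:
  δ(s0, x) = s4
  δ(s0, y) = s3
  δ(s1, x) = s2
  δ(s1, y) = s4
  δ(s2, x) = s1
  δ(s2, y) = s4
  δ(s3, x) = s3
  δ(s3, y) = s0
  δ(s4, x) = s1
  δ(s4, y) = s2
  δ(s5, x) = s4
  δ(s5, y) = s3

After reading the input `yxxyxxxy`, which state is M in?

s5 --y--> s3
s3 --x--> s3
s3 --x--> s3
s3 --y--> s0
s0 --x--> s4
s4 --x--> s1
s1 --x--> s2
s2 --y--> s4

s4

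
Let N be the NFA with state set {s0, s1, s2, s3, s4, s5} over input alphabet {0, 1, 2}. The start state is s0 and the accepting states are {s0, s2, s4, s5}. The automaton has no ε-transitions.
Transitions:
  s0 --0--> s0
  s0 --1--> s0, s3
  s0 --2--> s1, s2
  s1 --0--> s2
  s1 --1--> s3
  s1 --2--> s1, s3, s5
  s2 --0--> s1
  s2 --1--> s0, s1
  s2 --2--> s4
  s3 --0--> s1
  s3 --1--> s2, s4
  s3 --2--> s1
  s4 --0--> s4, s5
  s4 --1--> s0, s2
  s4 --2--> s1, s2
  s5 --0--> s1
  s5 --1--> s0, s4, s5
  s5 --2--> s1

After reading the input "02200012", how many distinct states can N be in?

5

Start: {s0}
read 0: {s0}
read 2: {s1, s2}
read 2: {s1, s3, s4, s5}
read 0: {s1, s2, s4, s5}
read 0: {s1, s2, s4, s5}
read 0: {s1, s2, s4, s5}
read 1: {s0, s1, s2, s3, s4, s5}
read 2: {s1, s2, s3, s4, s5}
Final reachable set {s1, s2, s3, s4, s5} has 5 states.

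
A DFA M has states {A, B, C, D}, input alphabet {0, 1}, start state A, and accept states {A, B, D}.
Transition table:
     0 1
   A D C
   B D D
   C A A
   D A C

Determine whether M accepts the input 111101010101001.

A --1--> C
C --1--> A
A --1--> C
C --1--> A
A --0--> D
D --1--> C
C --0--> A
A --1--> C
C --0--> A
A --1--> C
C --0--> A
A --1--> C
C --0--> A
A --0--> D
D --1--> C
End in state C, which is not an accepting state.

rejected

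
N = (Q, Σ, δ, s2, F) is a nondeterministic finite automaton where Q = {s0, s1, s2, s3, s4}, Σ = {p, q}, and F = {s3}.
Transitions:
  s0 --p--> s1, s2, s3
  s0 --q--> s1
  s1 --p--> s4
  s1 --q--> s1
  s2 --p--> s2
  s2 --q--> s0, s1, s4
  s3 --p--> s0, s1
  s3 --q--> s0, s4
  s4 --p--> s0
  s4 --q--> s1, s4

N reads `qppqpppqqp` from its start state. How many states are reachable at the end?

Start: {s2}
read q: {s0, s1, s4}
read p: {s0, s1, s2, s3, s4}
read p: {s0, s1, s2, s3, s4}
read q: {s0, s1, s4}
read p: {s0, s1, s2, s3, s4}
read p: {s0, s1, s2, s3, s4}
read p: {s0, s1, s2, s3, s4}
read q: {s0, s1, s4}
read q: {s1, s4}
read p: {s0, s4}
Final reachable set {s0, s4} has 2 states.

2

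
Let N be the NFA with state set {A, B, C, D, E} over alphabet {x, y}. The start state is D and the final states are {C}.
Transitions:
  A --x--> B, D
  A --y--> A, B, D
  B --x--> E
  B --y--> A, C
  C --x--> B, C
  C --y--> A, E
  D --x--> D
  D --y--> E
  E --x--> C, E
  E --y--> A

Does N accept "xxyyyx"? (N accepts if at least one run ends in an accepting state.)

rejected

Start: {D}
read x: {D}
read x: {D}
read y: {E}
read y: {A}
read y: {A, B, D}
read x: {B, D, E}
Reachable ∩ accepting = {} — empty.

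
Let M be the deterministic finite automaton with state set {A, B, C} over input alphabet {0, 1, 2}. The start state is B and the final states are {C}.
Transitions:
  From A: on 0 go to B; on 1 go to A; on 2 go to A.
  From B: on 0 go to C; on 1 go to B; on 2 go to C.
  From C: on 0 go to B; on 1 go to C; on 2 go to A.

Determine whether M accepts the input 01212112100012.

accepted

B --0--> C
C --1--> C
C --2--> A
A --1--> A
A --2--> A
A --1--> A
A --1--> A
A --2--> A
A --1--> A
A --0--> B
B --0--> C
C --0--> B
B --1--> B
B --2--> C
End in state C, which is an accepting state.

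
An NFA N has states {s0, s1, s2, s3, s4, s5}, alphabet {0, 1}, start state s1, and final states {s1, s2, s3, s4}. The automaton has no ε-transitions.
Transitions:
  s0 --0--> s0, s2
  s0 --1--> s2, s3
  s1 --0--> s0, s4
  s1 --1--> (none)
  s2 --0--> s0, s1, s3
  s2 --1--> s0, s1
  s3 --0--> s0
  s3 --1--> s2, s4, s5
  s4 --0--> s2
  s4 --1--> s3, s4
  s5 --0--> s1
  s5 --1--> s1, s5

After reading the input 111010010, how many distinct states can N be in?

0

Start: {s1}
read 1: {}
The reachable set is empty and stays empty for the remaining 8 symbols.
Final reachable set {} has 0 states.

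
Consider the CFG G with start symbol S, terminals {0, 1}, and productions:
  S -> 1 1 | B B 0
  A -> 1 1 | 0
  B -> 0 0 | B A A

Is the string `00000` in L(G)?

yes

S ⇒ BB0 ⇒ 00B0 ⇒ 00000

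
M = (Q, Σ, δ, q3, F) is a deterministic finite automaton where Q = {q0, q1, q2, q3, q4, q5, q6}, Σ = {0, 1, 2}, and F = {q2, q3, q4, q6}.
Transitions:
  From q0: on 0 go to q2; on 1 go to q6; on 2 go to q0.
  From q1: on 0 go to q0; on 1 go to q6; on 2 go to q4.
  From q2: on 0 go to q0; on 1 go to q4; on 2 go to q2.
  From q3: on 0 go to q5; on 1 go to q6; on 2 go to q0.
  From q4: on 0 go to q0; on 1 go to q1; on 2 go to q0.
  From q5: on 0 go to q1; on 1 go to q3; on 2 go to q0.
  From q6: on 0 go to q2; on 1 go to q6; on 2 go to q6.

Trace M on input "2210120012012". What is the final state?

q3 --2--> q0
q0 --2--> q0
q0 --1--> q6
q6 --0--> q2
q2 --1--> q4
q4 --2--> q0
q0 --0--> q2
q2 --0--> q0
q0 --1--> q6
q6 --2--> q6
q6 --0--> q2
q2 --1--> q4
q4 --2--> q0

q0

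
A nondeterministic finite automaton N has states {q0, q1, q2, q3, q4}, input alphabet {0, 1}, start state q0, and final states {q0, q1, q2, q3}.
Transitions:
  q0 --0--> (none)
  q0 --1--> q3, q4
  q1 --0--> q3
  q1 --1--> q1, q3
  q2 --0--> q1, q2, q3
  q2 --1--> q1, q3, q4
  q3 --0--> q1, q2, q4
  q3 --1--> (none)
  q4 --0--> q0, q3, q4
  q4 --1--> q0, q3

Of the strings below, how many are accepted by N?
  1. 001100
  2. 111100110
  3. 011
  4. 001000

1

001100: rejected
111100110: accepted
011: rejected
001000: rejected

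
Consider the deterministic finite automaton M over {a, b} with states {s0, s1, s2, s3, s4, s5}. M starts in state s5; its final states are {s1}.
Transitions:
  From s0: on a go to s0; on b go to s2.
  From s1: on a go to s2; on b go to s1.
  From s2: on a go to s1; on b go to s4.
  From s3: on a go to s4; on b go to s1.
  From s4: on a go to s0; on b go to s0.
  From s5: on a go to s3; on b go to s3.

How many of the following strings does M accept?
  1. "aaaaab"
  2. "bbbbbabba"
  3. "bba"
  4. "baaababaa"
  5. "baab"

"aaaaab": rejected
"bbbbbabba": rejected
"bba": rejected
"baaababaa": accepted
"baab": rejected

1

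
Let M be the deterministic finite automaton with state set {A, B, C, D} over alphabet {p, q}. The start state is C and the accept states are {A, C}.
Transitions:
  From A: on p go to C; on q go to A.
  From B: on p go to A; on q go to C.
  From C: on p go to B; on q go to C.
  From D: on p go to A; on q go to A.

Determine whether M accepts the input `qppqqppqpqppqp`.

accepted

C --q--> C
C --p--> B
B --p--> A
A --q--> A
A --q--> A
A --p--> C
C --p--> B
B --q--> C
C --p--> B
B --q--> C
C --p--> B
B --p--> A
A --q--> A
A --p--> C
End in state C, which is an accepting state.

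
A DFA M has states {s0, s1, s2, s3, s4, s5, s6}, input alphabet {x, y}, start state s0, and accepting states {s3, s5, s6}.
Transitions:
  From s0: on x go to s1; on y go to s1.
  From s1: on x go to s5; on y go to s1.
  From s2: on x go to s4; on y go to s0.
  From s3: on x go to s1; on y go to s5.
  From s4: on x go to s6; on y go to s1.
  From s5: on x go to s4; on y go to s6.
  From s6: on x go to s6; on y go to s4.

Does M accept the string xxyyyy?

s0 --x--> s1
s1 --x--> s5
s5 --y--> s6
s6 --y--> s4
s4 --y--> s1
s1 --y--> s1
End in state s1, which is not an accepting state.

rejected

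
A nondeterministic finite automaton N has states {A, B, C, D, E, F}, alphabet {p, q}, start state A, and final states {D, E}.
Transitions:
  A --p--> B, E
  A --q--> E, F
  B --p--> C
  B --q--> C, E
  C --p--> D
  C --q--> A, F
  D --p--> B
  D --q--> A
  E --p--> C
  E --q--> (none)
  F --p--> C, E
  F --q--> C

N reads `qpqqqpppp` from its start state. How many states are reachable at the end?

Start: {A}
read q: {E, F}
read p: {C, E}
read q: {A, F}
read q: {C, E, F}
read q: {A, C, F}
read p: {B, C, D, E}
read p: {B, C, D}
read p: {B, C, D}
read p: {B, C, D}
Final reachable set {B, C, D} has 3 states.

3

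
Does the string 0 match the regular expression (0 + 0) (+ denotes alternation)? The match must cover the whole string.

The left alternative 0 matches 0.

yes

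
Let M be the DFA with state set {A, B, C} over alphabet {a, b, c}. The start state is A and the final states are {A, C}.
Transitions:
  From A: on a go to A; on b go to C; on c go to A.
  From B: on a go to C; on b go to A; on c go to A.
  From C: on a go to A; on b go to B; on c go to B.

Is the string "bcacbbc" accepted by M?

A --b--> C
C --c--> B
B --a--> C
C --c--> B
B --b--> A
A --b--> C
C --c--> B
End in state B, which is not an accepting state.

rejected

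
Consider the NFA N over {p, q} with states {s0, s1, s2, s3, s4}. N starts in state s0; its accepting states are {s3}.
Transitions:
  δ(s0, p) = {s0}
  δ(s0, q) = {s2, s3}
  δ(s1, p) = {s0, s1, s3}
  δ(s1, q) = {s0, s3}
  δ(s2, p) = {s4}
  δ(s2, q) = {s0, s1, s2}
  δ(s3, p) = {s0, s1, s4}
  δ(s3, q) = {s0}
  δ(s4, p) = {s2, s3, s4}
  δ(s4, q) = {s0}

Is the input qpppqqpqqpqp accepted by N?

Start: {s0}
read q: {s2, s3}
read p: {s0, s1, s4}
read p: {s0, s1, s2, s3, s4}
read p: {s0, s1, s2, s3, s4}
read q: {s0, s1, s2, s3}
read q: {s0, s1, s2, s3}
read p: {s0, s1, s3, s4}
read q: {s0, s2, s3}
read q: {s0, s1, s2, s3}
read p: {s0, s1, s3, s4}
read q: {s0, s2, s3}
read p: {s0, s1, s4}
Reachable ∩ accepting = {} — empty.

rejected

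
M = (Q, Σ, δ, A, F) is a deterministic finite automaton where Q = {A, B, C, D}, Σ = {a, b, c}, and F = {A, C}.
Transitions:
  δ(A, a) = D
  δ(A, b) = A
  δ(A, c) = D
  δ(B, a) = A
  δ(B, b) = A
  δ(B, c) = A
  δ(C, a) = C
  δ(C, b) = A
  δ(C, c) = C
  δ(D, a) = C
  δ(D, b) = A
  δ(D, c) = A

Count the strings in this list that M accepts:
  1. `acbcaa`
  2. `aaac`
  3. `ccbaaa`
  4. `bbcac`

`acbcaa`: accepted
`aaac`: accepted
`ccbaaa`: accepted
`bbcac`: accepted

4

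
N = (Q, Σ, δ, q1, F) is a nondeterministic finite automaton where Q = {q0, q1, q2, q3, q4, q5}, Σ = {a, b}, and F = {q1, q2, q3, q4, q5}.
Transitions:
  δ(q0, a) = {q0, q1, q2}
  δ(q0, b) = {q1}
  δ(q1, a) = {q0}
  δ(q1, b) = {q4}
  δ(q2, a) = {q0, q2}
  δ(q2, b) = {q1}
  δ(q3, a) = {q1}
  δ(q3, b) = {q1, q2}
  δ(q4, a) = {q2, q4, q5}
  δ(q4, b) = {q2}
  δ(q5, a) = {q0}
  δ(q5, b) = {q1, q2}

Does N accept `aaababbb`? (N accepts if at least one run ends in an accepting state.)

Start: {q1}
read a: {q0}
read a: {q0, q1, q2}
read a: {q0, q1, q2}
read b: {q1, q4}
read a: {q0, q2, q4, q5}
read b: {q1, q2}
read b: {q1, q4}
read b: {q2, q4}
Reachable ∩ accepting = {q2, q4} — nonempty.

accepted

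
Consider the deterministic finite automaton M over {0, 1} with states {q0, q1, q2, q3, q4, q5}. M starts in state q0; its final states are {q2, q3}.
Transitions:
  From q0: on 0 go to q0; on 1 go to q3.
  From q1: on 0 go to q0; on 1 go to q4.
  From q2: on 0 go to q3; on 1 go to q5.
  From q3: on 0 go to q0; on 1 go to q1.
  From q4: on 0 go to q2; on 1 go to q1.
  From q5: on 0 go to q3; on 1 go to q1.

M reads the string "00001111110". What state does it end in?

q0

q0 --0--> q0
q0 --0--> q0
q0 --0--> q0
q0 --0--> q0
q0 --1--> q3
q3 --1--> q1
q1 --1--> q4
q4 --1--> q1
q1 --1--> q4
q4 --1--> q1
q1 --0--> q0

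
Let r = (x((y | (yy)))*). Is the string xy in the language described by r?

yes

Split as x·y: x matches x and ((y|(yy)))* matches y.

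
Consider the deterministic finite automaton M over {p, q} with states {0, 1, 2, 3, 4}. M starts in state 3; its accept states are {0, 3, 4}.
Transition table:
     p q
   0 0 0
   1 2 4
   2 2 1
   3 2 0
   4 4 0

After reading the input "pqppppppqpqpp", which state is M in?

3 --p--> 2
2 --q--> 1
1 --p--> 2
2 --p--> 2
2 --p--> 2
2 --p--> 2
2 --p--> 2
2 --p--> 2
2 --q--> 1
1 --p--> 2
2 --q--> 1
1 --p--> 2
2 --p--> 2

2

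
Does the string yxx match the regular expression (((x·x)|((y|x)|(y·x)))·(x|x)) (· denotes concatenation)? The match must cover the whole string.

yes

Split as yx·x: ((x·x)|((y|x)|(y·x))) matches yx and (x|x) matches x.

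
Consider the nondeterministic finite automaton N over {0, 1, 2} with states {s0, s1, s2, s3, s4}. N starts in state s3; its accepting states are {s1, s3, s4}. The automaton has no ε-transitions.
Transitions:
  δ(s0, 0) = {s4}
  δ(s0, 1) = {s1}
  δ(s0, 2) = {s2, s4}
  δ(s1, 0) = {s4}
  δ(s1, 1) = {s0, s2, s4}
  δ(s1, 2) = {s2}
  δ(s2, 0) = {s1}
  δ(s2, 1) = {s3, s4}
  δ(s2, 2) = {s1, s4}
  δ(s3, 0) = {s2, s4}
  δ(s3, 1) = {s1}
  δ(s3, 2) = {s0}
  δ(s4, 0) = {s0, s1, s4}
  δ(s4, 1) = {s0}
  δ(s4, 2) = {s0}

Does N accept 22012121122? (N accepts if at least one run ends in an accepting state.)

Start: {s3}
read 2: {s0}
read 2: {s2, s4}
read 0: {s0, s1, s4}
read 1: {s0, s1, s2, s4}
read 2: {s0, s1, s2, s4}
read 1: {s0, s1, s2, s3, s4}
read 2: {s0, s1, s2, s4}
read 1: {s0, s1, s2, s3, s4}
read 1: {s0, s1, s2, s3, s4}
read 2: {s0, s1, s2, s4}
read 2: {s0, s1, s2, s4}
Reachable ∩ accepting = {s1, s4} — nonempty.

accepted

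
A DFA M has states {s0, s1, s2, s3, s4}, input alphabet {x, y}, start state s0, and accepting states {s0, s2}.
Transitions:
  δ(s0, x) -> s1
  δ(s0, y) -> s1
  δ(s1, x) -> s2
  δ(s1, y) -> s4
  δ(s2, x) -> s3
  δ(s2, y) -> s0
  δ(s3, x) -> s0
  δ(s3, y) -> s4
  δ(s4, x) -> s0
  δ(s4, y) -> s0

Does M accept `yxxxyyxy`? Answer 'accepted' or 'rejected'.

s0 --y--> s1
s1 --x--> s2
s2 --x--> s3
s3 --x--> s0
s0 --y--> s1
s1 --y--> s4
s4 --x--> s0
s0 --y--> s1
End in state s1, which is not an accepting state.

rejected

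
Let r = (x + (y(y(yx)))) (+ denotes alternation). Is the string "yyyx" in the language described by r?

The right alternative (y(y(yx))) matches yyyx.

yes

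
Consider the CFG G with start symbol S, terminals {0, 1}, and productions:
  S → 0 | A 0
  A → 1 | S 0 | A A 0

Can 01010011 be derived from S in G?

no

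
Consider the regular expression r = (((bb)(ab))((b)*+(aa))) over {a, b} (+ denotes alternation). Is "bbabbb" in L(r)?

yes

Split as bbab·bb: ((bb)(ab)) matches bbab and ((b)*+(aa)) matches bb.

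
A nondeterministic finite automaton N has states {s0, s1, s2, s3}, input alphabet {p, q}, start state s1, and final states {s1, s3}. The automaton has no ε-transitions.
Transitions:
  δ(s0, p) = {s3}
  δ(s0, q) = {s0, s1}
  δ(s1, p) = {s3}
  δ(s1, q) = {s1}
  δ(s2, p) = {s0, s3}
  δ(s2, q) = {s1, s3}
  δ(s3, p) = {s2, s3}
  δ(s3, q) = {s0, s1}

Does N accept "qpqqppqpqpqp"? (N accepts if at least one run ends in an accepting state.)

accepted

Start: {s1}
read q: {s1}
read p: {s3}
read q: {s0, s1}
read q: {s0, s1}
read p: {s3}
read p: {s2, s3}
read q: {s0, s1, s3}
read p: {s2, s3}
read q: {s0, s1, s3}
read p: {s2, s3}
read q: {s0, s1, s3}
read p: {s2, s3}
Reachable ∩ accepting = {s3} — nonempty.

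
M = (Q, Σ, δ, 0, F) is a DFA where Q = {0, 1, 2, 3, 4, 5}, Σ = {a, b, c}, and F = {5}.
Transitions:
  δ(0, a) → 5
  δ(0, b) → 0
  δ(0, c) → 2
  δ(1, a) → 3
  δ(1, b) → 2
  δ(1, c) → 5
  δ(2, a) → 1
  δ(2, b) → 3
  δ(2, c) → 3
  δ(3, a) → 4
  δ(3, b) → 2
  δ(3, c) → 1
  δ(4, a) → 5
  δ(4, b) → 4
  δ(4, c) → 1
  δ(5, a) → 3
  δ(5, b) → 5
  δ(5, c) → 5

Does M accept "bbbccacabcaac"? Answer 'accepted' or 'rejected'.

accepted

0 --b--> 0
0 --b--> 0
0 --b--> 0
0 --c--> 2
2 --c--> 3
3 --a--> 4
4 --c--> 1
1 --a--> 3
3 --b--> 2
2 --c--> 3
3 --a--> 4
4 --a--> 5
5 --c--> 5
End in state 5, which is an accepting state.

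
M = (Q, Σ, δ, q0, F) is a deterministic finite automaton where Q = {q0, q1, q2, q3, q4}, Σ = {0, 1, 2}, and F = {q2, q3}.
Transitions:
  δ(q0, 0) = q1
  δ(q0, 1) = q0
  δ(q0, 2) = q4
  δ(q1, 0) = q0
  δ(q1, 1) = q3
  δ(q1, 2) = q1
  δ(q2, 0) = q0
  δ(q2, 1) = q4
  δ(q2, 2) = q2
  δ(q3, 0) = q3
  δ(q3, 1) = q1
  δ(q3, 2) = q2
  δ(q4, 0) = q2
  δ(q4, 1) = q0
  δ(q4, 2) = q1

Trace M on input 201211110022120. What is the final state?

q0 --2--> q4
q4 --0--> q2
q2 --1--> q4
q4 --2--> q1
q1 --1--> q3
q3 --1--> q1
q1 --1--> q3
q3 --1--> q1
q1 --0--> q0
q0 --0--> q1
q1 --2--> q1
q1 --2--> q1
q1 --1--> q3
q3 --2--> q2
q2 --0--> q0

q0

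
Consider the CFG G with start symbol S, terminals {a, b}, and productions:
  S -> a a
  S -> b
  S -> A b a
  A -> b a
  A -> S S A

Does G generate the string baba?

S ⇒ Aba ⇒ baba

yes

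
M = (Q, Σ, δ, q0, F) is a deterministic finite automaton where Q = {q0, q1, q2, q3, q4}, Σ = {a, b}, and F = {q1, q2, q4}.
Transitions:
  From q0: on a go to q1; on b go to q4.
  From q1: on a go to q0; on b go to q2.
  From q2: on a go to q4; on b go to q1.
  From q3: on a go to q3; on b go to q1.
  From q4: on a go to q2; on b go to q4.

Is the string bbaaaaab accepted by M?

q0 --b--> q4
q4 --b--> q4
q4 --a--> q2
q2 --a--> q4
q4 --a--> q2
q2 --a--> q4
q4 --a--> q2
q2 --b--> q1
End in state q1, which is an accepting state.

accepted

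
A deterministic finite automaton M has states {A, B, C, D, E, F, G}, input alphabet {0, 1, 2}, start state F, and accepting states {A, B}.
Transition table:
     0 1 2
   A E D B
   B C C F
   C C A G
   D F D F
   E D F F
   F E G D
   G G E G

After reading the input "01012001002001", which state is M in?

F --0--> E
E --1--> F
F --0--> E
E --1--> F
F --2--> D
D --0--> F
F --0--> E
E --1--> F
F --0--> E
E --0--> D
D --2--> F
F --0--> E
E --0--> D
D --1--> D

D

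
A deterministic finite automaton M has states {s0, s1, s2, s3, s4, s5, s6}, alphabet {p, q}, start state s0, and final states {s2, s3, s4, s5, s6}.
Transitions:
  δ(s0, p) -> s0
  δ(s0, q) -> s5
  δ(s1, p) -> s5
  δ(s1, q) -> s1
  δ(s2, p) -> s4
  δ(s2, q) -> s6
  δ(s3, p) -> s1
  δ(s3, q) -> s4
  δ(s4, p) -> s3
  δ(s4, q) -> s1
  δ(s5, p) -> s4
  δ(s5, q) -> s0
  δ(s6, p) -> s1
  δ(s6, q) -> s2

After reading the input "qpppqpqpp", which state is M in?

s0

s0 --q--> s5
s5 --p--> s4
s4 --p--> s3
s3 --p--> s1
s1 --q--> s1
s1 --p--> s5
s5 --q--> s0
s0 --p--> s0
s0 --p--> s0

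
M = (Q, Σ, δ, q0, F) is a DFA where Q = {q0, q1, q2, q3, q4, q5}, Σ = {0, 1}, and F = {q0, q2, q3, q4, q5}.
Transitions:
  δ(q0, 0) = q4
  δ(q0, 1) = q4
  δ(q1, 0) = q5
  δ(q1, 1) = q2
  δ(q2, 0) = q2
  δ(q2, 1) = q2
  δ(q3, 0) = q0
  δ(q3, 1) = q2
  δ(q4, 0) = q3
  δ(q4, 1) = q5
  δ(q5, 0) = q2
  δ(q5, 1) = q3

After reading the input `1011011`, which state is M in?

q2

q0 --1--> q4
q4 --0--> q3
q3 --1--> q2
q2 --1--> q2
q2 --0--> q2
q2 --1--> q2
q2 --1--> q2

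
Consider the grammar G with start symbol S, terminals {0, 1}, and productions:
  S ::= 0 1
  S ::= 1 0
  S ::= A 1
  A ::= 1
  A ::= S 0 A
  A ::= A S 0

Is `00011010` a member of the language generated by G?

no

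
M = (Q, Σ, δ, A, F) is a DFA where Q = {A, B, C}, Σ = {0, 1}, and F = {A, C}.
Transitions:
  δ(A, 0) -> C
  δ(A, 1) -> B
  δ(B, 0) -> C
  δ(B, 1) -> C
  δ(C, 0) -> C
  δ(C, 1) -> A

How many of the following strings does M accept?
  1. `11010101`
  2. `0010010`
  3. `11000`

`11010101`: accepted
`0010010`: accepted
`11000`: accepted

3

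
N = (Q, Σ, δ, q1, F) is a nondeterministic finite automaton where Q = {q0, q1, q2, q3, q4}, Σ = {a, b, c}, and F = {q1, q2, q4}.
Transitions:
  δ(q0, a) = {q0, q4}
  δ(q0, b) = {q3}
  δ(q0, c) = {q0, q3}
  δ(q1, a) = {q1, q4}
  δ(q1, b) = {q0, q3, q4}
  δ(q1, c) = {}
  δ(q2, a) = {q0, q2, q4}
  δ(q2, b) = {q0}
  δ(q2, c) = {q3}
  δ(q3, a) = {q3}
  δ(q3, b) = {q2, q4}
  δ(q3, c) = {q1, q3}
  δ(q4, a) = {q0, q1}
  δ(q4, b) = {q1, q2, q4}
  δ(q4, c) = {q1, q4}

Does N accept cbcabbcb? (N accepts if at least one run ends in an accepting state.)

rejected

Start: {q1}
read c: {}
The reachable set is empty and stays empty for the remaining 7 symbols.
Reachable ∩ accepting = {} — empty.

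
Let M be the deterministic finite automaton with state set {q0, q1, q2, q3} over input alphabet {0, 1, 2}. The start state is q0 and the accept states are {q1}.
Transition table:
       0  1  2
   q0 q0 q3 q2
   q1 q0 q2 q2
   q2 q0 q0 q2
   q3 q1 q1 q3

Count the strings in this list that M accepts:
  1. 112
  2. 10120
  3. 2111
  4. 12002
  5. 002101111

1

112: rejected
10120: rejected
2111: accepted
12002: rejected
002101111: rejected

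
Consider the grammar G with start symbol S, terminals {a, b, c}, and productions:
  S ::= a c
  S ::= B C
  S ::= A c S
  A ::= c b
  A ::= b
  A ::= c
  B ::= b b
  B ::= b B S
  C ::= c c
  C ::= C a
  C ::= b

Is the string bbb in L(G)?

S ⇒ BC ⇒ bbC ⇒ bbb

yes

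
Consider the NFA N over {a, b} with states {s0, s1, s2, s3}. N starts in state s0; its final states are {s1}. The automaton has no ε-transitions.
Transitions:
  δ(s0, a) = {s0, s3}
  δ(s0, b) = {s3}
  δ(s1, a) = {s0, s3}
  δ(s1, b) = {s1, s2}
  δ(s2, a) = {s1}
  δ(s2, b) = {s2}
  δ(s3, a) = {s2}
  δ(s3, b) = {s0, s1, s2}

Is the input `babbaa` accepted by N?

rejected

Start: {s0}
read b: {s3}
read a: {s2}
read b: {s2}
read b: {s2}
read a: {s1}
read a: {s0, s3}
Reachable ∩ accepting = {} — empty.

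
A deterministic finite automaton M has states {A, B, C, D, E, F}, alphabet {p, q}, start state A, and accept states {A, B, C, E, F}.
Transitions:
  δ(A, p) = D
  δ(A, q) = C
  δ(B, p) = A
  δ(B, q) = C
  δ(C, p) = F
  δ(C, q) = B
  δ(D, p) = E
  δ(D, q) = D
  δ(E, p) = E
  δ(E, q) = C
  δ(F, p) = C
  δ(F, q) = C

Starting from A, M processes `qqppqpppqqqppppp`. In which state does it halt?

A --q--> C
C --q--> B
B --p--> A
A --p--> D
D --q--> D
D --p--> E
E --p--> E
E --p--> E
E --q--> C
C --q--> B
B --q--> C
C --p--> F
F --p--> C
C --p--> F
F --p--> C
C --p--> F

F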